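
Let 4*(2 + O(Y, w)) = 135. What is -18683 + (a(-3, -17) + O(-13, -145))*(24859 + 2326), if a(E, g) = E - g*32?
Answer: 62206103/4 ≈ 1.5552e+7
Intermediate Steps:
a(E, g) = E - 32*g
O(Y, w) = 127/4 (O(Y, w) = -2 + (¼)*135 = -2 + 135/4 = 127/4)
-18683 + (a(-3, -17) + O(-13, -145))*(24859 + 2326) = -18683 + ((-3 - 32*(-17)) + 127/4)*(24859 + 2326) = -18683 + ((-3 + 544) + 127/4)*27185 = -18683 + (541 + 127/4)*27185 = -18683 + (2291/4)*27185 = -18683 + 62280835/4 = 62206103/4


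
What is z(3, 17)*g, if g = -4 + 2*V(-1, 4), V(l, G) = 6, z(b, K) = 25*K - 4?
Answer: 3368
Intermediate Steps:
z(b, K) = -4 + 25*K
g = 8 (g = -4 + 2*6 = -4 + 12 = 8)
z(3, 17)*g = (-4 + 25*17)*8 = (-4 + 425)*8 = 421*8 = 3368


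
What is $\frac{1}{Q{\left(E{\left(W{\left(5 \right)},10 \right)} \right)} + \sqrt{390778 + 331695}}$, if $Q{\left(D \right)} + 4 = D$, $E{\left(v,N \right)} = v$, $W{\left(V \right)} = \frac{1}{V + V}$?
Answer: $\frac{390}{72245779} + \frac{100 \sqrt{722473}}{72245779} \approx 0.0011819$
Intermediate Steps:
$W{\left(V \right)} = \frac{1}{2 V}$
$Q{\left(D \right)} = -4 + D$
$\frac{1}{Q{\left(E{\left(W{\left(5 \right)},10 \right)} \right)} + \sqrt{390778 + 331695}} = \frac{1}{\left(-4 + \frac{1}{2 \cdot 5}\right) + \sqrt{390778 + 331695}} = \frac{1}{\left(-4 + \frac{1}{2} \cdot \frac{1}{5}\right) + \sqrt{722473}} = \frac{1}{\left(-4 + \frac{1}{10}\right) + \sqrt{722473}} = \frac{1}{- \frac{39}{10} + \sqrt{722473}}$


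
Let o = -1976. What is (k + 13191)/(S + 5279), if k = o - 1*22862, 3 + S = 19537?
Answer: -11647/24813 ≈ -0.46939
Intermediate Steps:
S = 19534 (S = -3 + 19537 = 19534)
k = -24838 (k = -1976 - 1*22862 = -1976 - 22862 = -24838)
(k + 13191)/(S + 5279) = (-24838 + 13191)/(19534 + 5279) = -11647/24813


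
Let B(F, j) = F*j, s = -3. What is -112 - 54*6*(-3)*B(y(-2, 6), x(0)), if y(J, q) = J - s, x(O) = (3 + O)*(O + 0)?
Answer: -112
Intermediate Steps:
x(O) = O*(3 + O) (x(O) = (3 + O)*O = O*(3 + O))
y(J, q) = 3 + J (y(J, q) = J - 1*(-3) = J + 3 = 3 + J)
-112 - 54*6*(-3)*B(y(-2, 6), x(0)) = -112 - 54*6*(-3)*(3 - 2)*(0*(3 + 0)) = -112 - (-972)*1*(0*3) = -112 - (-972)*1*0 = -112 - (-972)*0 = -112 - 54*0 = -112 + 0 = -112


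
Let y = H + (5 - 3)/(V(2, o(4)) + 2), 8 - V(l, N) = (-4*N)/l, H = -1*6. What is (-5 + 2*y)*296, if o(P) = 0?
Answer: -24568/5 ≈ -4913.6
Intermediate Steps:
H = -6
V(l, N) = 8 + 4*N/l (V(l, N) = 8 - (-4*N)/l = 8 - (-4)*N/l = 8 + 4*N/l)
y = -29/5 (y = -6 + (5 - 3)/((8 + 4*0/2) + 2) = -6 + 2/((8 + 4*0*(½)) + 2) = -6 + 2/((8 + 0) + 2) = -6 + 2/(8 + 2) = -6 + 2/10 = -6 + 2*(⅒) = -6 + ⅕ = -29/5 ≈ -5.8000)
(-5 + 2*y)*296 = (-5 + 2*(-29/5))*296 = (-5 - 58/5)*296 = -83/5*296 = -24568/5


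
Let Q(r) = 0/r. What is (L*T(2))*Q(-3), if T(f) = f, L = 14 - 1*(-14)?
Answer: 0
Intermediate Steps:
L = 28 (L = 14 + 14 = 28)
Q(r) = 0
(L*T(2))*Q(-3) = (28*2)*0 = 56*0 = 0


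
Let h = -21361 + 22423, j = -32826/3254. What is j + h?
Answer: 1711461/1627 ≈ 1051.9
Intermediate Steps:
j = -16413/1627 (j = -32826*1/3254 = -16413/1627 ≈ -10.088)
h = 1062
j + h = -16413/1627 + 1062 = 1711461/1627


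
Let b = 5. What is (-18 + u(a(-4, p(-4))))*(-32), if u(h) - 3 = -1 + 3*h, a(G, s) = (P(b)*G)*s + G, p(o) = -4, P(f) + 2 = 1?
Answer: 2432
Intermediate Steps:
P(f) = -1 (P(f) = -2 + 1 = -1)
a(G, s) = G - G*s (a(G, s) = (-G)*s + G = -G*s + G = G - G*s)
u(h) = 2 + 3*h (u(h) = 3 + (-1 + 3*h) = 2 + 3*h)
(-18 + u(a(-4, p(-4))))*(-32) = (-18 + (2 + 3*(-4*(1 - 1*(-4)))))*(-32) = (-18 + (2 + 3*(-4*(1 + 4))))*(-32) = (-18 + (2 + 3*(-4*5)))*(-32) = (-18 + (2 + 3*(-20)))*(-32) = (-18 + (2 - 60))*(-32) = (-18 - 58)*(-32) = -76*(-32) = 2432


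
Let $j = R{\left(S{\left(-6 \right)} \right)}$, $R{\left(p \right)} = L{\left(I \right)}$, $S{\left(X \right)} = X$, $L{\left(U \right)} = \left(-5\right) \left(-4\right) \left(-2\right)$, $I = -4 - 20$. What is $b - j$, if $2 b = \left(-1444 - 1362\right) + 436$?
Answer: $-1145$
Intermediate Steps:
$I = -24$ ($I = -4 - 20 = -24$)
$L{\left(U \right)} = -40$ ($L{\left(U \right)} = 20 \left(-2\right) = -40$)
$R{\left(p \right)} = -40$
$j = -40$
$b = -1185$ ($b = \frac{\left(-1444 - 1362\right) + 436}{2} = \frac{-2806 + 436}{2} = \frac{1}{2} \left(-2370\right) = -1185$)
$b - j = -1185 - -40 = -1185 + 40 = -1145$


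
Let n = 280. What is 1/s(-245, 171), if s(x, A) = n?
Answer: 1/280 ≈ 0.0035714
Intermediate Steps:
s(x, A) = 280
1/s(-245, 171) = 1/280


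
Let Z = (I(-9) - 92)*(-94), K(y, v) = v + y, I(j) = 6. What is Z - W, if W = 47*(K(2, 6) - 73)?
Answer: 11139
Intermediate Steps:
W = -3055 (W = 47*((6 + 2) - 73) = 47*(8 - 73) = 47*(-65) = -3055)
Z = 8084 (Z = (6 - 92)*(-94) = -86*(-94) = 8084)
Z - W = 8084 - 1*(-3055) = 8084 + 3055 = 11139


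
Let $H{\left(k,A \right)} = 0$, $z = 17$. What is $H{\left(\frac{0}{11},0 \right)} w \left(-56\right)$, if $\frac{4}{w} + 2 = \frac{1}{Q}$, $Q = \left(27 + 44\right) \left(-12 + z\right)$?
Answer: $0$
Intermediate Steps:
$Q = 355$ ($Q = \left(27 + 44\right) \left(-12 + 17\right) = 71 \cdot 5 = 355$)
$w = - \frac{1420}{709}$ ($w = \frac{4}{-2 + \frac{1}{355}} = \frac{4}{- \frac{709}{355}} = 4 \left(- \frac{355}{709}\right) = - \frac{1420}{709} \approx -2.0028$)
$H{\left(\frac{0}{11},0 \right)} w \left(-56\right) = 0 \left(- \frac{1420}{709}\right) \left(-56\right) = 0 \left(-56\right) = 0$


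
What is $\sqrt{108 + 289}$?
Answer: $\sqrt{397} \approx 19.925$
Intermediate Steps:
$\sqrt{108 + 289} = \sqrt{397}$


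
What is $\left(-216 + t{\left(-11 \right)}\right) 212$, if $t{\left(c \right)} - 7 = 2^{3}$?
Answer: $-42612$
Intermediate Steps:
$t{\left(c \right)} = 15$ ($t{\left(c \right)} = 7 + 2^{3} = 7 + 8 = 15$)
$\left(-216 + t{\left(-11 \right)}\right) 212 = \left(-216 + 15\right) 212 = \left(-201\right) 212 = -42612$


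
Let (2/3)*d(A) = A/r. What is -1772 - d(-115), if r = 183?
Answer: -216069/122 ≈ -1771.1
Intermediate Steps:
d(A) = A/122 (d(A) = 3*(A/183)/2 = A/122)
-1772 - d(-115) = -1772 - (-115)/122 = -1772 - 1*(-115/122) = -1772 + 115/122 = -216069/122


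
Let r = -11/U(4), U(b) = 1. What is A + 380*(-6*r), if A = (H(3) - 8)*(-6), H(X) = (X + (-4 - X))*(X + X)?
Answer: 25272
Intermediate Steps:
r = -11 (r = -11/1 = -11*1 = -11)
H(X) = -8*X
A = 192 (A = (-8*3 - 8)*(-6) = (-24 - 8)*(-6) = -32*(-6) = 192)
A + 380*(-6*r) = 192 + 380*(-6*(-11)) = 192 + 380*66 = 192 + 25080 = 25272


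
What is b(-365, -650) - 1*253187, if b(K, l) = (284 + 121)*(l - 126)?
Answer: -567467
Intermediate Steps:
b(K, l) = -51030 + 405*l (b(K, l) = 405*(-126 + l) = -51030 + 405*l)
b(-365, -650) - 1*253187 = (-51030 + 405*(-650)) - 1*253187 = (-51030 - 263250) - 253187 = -314280 - 253187 = -567467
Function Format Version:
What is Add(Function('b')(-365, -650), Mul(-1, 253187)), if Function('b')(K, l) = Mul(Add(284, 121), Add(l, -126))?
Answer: -567467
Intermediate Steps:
Function('b')(K, l) = Add(-51030, Mul(405, l)) (Function('b')(K, l) = Mul(405, Add(-126, l)) = Add(-51030, Mul(405, l)))
Add(Function('b')(-365, -650), Mul(-1, 253187)) = Add(Add(-51030, Mul(405, -650)), Mul(-1, 253187)) = Add(Add(-51030, -263250), -253187) = Add(-314280, -253187) = -567467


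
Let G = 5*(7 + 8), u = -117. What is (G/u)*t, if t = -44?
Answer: 1100/39 ≈ 28.205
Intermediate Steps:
G = 75 (G = 5*15 = 75)
(G/u)*t = (75/(-117))*(-44) = -1/117*75*(-44) = -25/39*(-44) = 1100/39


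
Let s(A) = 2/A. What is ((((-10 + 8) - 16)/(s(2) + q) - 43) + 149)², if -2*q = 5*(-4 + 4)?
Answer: 7744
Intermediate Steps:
q = 0 (q = -5*(-4 + 4)/2 = -5*0/2 = -½*0 = 0)
((((-10 + 8) - 16)/(s(2) + q) - 43) + 149)² = ((((-10 + 8) - 16)/(2/2 + 0) - 43) + 149)² = (((-2 - 16)/(2*(½) + 0) - 43) + 149)² = ((-18/(1 + 0) - 43) + 149)² = ((-18/1 - 43) + 149)² = ((-18*1 - 43) + 149)² = ((-18 - 43) + 149)² = (-61 + 149)² = 88² = 7744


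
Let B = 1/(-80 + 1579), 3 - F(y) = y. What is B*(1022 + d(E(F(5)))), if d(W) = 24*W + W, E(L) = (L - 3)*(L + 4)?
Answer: 772/1499 ≈ 0.51501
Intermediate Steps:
F(y) = 3 - y
E(L) = (-3 + L)*(4 + L)
B = 1/1499 ≈ 0.00066711
d(W) = 25*W
B*(1022 + d(E(F(5)))) = (1022 + 25*(-12 + (3 - 1*5) + (3 - 1*5)²))/1499 = (1022 + 25*(-12 + (3 - 5) + (3 - 5)²))/1499 = (1022 + 25*(-12 - 2 + (-2)²))/1499 = (1022 + 25*(-12 - 2 + 4))/1499 = (1022 + 25*(-10))/1499 = (1022 - 250)/1499 = (1/1499)*772 = 772/1499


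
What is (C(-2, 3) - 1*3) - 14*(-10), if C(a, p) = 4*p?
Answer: 149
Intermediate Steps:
(C(-2, 3) - 1*3) - 14*(-10) = (4*3 - 1*3) - 14*(-10) = (12 - 3) + 140 = 9 + 140 = 149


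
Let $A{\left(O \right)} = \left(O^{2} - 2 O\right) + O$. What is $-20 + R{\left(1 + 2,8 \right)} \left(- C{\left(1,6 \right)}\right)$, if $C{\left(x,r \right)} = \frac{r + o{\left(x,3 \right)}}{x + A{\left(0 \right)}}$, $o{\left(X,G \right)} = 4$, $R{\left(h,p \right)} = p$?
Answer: $-100$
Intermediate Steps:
$A{\left(O \right)} = O^{2} - O$
$C{\left(x,r \right)} = \frac{4 + r}{x}$ ($C{\left(x,r \right)} = \frac{r + 4}{x + 0 \left(-1 + 0\right)} = \frac{4 + r}{x + 0 \left(-1\right)} = \frac{4 + r}{x + 0} = \frac{4 + r}{x}$)
$-20 + R{\left(1 + 2,8 \right)} \left(- C{\left(1,6 \right)}\right) = -20 + 8 \left(- \frac{4 + 6}{1}\right) = -20 + 8 \left(- 1 \cdot 10\right) = -20 + 8 \left(\left(-1\right) 10\right) = -20 + 8 \left(-10\right) = -20 - 80 = -100$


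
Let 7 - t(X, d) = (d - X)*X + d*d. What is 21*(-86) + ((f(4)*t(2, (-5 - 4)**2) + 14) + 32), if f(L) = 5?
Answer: -35320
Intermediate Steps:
t(X, d) = 7 - d**2 - X*(d - X) (t(X, d) = 7 - ((d - X)*X + d*d) = 7 - (X*(d - X) + d**2) = 7 - (d**2 + X*(d - X)) = 7 + (-d**2 - X*(d - X)) = 7 - d**2 - X*(d - X))
21*(-86) + ((f(4)*t(2, (-5 - 4)**2) + 14) + 32) = 21*(-86) + ((5*(7 + 2**2 - ((-5 - 4)**2)**2 - 1*2*(-5 - 4)**2) + 14) + 32) = -1806 + ((5*(7 + 4 - ((-9)**2)**2 - 1*2*(-9)**2) + 14) + 32) = -1806 + ((5*(7 + 4 - 1*81**2 - 1*2*81) + 14) + 32) = -1806 + ((5*(7 + 4 - 1*6561 - 162) + 14) + 32) = -1806 + ((5*(7 + 4 - 6561 - 162) + 14) + 32) = -1806 + ((5*(-6712) + 14) + 32) = -1806 + ((-33560 + 14) + 32) = -1806 + (-33546 + 32) = -1806 - 33514 = -35320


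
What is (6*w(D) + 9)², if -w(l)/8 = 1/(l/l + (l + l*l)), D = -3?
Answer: 225/49 ≈ 4.5918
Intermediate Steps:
w(l) = -8/(1 + l + l²) (w(l) = -8/(l/l + (l + l*l)) = -8/(1 + (l + l²)) = -8/(1 + l + l²))
(6*w(D) + 9)² = (6*(-8/(1 - 3 + (-3)²)) + 9)² = (6*(-8/(1 - 3 + 9)) + 9)² = (6*(-8/7) + 9)² = (-48/7 + 9)² = (15/7)² = 225/49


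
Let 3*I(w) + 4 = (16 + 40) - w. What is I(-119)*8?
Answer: 456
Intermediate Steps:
I(w) = 52/3 - w/3 (I(w) = -4/3 + ((16 + 40) - w)/3 = -4/3 + (56 - w)/3 = -4/3 + (56/3 - w/3) = 52/3 - w/3)
I(-119)*8 = (52/3 - 1/3*(-119))*8 = (52/3 + 119/3)*8 = 57*8 = 456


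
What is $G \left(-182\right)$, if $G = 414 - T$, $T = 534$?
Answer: $21840$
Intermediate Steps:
$G = -120$ ($G = 414 - 534 = -120$)
$G \left(-182\right) = \left(-120\right) \left(-182\right) = 21840$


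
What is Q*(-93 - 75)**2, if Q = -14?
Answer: -395136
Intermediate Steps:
Q*(-93 - 75)**2 = -14*(-93 - 75)**2 = -14*(-168)**2 = -14*28224 = -395136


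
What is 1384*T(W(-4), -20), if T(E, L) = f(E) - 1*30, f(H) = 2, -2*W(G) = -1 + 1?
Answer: -38752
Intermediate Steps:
W(G) = 0 (W(G) = -(-1 + 1)/2 = -½*0 = 0)
T(E, L) = -28 (T(E, L) = 2 - 1*30 = 2 - 30 = -28)
1384*T(W(-4), -20) = 1384*(-28) = -38752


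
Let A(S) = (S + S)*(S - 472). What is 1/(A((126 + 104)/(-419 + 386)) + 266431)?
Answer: 1089/297414119 ≈ 3.6616e-6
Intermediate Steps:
A(S) = 2*S*(-472 + S) (A(S) = (2*S)*(-472 + S) = 2*S*(-472 + S))
1/(A((126 + 104)/(-419 + 386)) + 266431) = 1/(2*((126 + 104)/(-419 + 386))*(-472 + (126 + 104)/(-419 + 386)) + 266431) = 1/(2*(230/(-33))*(-472 + 230/(-33)) + 266431) = 1/(2*(230*(-1/33))*(-472 + 230*(-1/33)) + 266431) = 1/(2*(-230/33)*(-472 - 230/33) + 266431) = 1/(2*(-230/33)*(-15806/33) + 266431) = 1/(7270760/1089 + 266431) = 1/(297414119/1089) = 1089/297414119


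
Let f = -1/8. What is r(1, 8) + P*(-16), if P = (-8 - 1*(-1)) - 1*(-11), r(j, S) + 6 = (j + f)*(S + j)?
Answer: -497/8 ≈ -62.125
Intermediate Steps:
f = -⅛ (f = -1*⅛ = -⅛ ≈ -0.12500)
r(j, S) = -6 + (-⅛ + j)*(S + j) (r(j, S) = -6 + (j - ⅛)*(S + j) = -6 + (-⅛ + j)*(S + j))
P = 4 (P = (-8 + 1) + 11 = -7 + 11 = 4)
r(1, 8) + P*(-16) = (-6 + 1² - ⅛*8 - ⅛*1 + 8*1) + 4*(-16) = (-6 + 1 - 1 - ⅛ + 8) - 64 = 15/8 - 64 = -497/8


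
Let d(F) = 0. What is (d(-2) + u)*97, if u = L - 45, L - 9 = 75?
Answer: 3783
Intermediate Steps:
L = 84 (L = 9 + 75 = 84)
u = 39 (u = 84 - 45 = 39)
(d(-2) + u)*97 = (0 + 39)*97 = 39*97 = 3783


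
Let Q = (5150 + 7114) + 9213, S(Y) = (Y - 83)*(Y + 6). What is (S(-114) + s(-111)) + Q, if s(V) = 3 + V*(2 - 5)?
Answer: 43089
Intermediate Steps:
s(V) = 3 - 3*V (s(V) = 3 + V*(-3) = 3 - 3*V)
S(Y) = (-83 + Y)*(6 + Y)
Q = 21477 (Q = 12264 + 9213 = 21477)
(S(-114) + s(-111)) + Q = ((-498 + (-114)² - 77*(-114)) + (3 - 3*(-111))) + 21477 = ((-498 + 12996 + 8778) + (3 + 333)) + 21477 = (21276 + 336) + 21477 = 21612 + 21477 = 43089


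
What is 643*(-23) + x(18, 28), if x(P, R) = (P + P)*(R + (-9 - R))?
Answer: -15113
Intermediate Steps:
x(P, R) = -18*P (x(P, R) = (2*P)*(-9) = -18*P)
643*(-23) + x(18, 28) = 643*(-23) - 18*18 = -14789 - 324 = -15113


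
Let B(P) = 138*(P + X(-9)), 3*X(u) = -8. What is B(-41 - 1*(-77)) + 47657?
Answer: 52257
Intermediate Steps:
X(u) = -8/3 (X(u) = (1/3)*(-8) = -8/3)
B(P) = -368 + 138*P (B(P) = 138*(P - 8/3) = 138*(-8/3 + P) = -368 + 138*P)
B(-41 - 1*(-77)) + 47657 = (-368 + 138*(-41 - 1*(-77))) + 47657 = (-368 + 138*(-41 + 77)) + 47657 = (-368 + 138*36) + 47657 = (-368 + 4968) + 47657 = 4600 + 47657 = 52257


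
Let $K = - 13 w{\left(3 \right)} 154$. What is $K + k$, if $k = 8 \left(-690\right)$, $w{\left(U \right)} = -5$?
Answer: $4490$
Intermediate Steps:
$k = -5520$
$K = 10010$ ($K = \left(-13\right) \left(-5\right) 154 = 65 \cdot 154 = 10010$)
$K + k = 10010 - 5520 = 4490$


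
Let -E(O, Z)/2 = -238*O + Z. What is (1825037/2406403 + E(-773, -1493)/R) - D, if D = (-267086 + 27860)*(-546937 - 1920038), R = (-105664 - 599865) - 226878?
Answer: -1324179965225521105562605/2243747002021 ≈ -5.9016e+11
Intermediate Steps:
R = -932407 (R = -705529 - 226878 = -932407)
E(O, Z) = -2*Z + 476*O (E(O, Z) = -2*(-238*O + Z) = -2*(Z - 238*O) = -2*Z + 476*O)
D = 590164561350 (D = -239226*(-2466975) = 590164561350)
(1825037/2406403 + E(-773, -1493)/R) - D = (1825037/2406403 + (-2*(-1493) + 476*(-773))/(-932407)) - 1*590164561350 = (1825037*(1/2406403) + (2986 - 367948)*(-1/932407)) - 590164561350 = (1825037/2406403 - 364962*(-1/932407)) - 590164561350 = (1825037/2406403 + 364962/932407) - 590164561350 = 2579922925745/2243747002021 - 590164561350 = -1324179965225521105562605/2243747002021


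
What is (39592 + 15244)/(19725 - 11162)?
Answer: 54836/8563 ≈ 6.4038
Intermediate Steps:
(39592 + 15244)/(19725 - 11162) = 54836/8563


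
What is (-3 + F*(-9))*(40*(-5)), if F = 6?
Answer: 11400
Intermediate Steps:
(-3 + F*(-9))*(40*(-5)) = (-3 + 6*(-9))*(40*(-5)) = (-3 - 54)*(-200) = -57*(-200) = 11400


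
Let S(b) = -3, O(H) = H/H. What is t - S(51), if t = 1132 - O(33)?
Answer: 1134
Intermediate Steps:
O(H) = 1
t = 1131 (t = 1132 - 1*1 = 1132 - 1 = 1131)
t - S(51) = 1131 - 1*(-3) = 1131 + 3 = 1134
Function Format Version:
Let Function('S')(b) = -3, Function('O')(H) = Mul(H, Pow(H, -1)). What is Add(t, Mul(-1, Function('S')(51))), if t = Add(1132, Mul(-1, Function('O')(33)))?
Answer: 1134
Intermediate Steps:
Function('O')(H) = 1
t = 1131 (t = Add(1132, Mul(-1, 1)) = Add(1132, -1) = 1131)
Add(t, Mul(-1, Function('S')(51))) = Add(1131, Mul(-1, -3)) = Add(1131, 3) = 1134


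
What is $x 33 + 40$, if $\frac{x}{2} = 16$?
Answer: $1096$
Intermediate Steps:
$x = 32$ ($x = 2 \cdot 16 = 32$)
$x 33 + 40 = 32 \cdot 33 + 40 = 1056 + 40 = 1096$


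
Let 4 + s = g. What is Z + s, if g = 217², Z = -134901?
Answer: -87816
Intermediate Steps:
g = 47089
s = 47085 (s = -4 + 47089 = 47085)
Z + s = -134901 + 47085 = -87816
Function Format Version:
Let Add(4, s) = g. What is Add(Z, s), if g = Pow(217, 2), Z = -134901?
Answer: -87816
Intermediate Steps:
g = 47089
s = 47085 (s = Add(-4, 47089) = 47085)
Add(Z, s) = Add(-134901, 47085) = -87816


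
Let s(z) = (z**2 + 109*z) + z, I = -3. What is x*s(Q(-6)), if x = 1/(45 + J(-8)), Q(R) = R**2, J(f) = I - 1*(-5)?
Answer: 5256/47 ≈ 111.83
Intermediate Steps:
J(f) = 2 (J(f) = -3 - 1*(-5) = -3 + 5 = 2)
x = 1/47 (x = 1/(45 + 2) = 1/47 ≈ 0.021277)
s(z) = z**2 + 110*z
x*s(Q(-6)) = ((-6)**2*(110 + (-6)**2))/47 = (36*(110 + 36))/47 = (36*146)/47 = (1/47)*5256 = 5256/47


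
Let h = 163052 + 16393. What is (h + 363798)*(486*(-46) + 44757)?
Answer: 12169186443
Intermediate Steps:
h = 179445
(h + 363798)*(486*(-46) + 44757) = (179445 + 363798)*(486*(-46) + 44757) = 543243*(-22356 + 44757) = 543243*22401 = 12169186443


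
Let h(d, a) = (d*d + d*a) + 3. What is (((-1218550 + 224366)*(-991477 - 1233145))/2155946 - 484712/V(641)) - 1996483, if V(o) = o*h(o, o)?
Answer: -551146785547621387051/567823749183145 ≈ -9.7063e+5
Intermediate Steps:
h(d, a) = 3 + d² + a*d (h(d, a) = (d² + a*d) + 3 = 3 + d² + a*d)
V(o) = o*(3 + 2*o²) (V(o) = o*(3 + o² + o*o) = o*(3 + o² + o²) = o*(3 + 2*o²))
(((-1218550 + 224366)*(-991477 - 1233145))/2155946 - 484712/V(641)) - 1996483 = (((-1218550 + 224366)*(-991477 - 1233145))/2155946 - 484712*1/(641*(3 + 2*641²))) - 1996483 = (-994184*(-2224622)*(1/2155946) - 484712*1/(641*(3 + 2*410881))) - 1996483 = (2211683598448*(1/2155946) - 484712*1/(641*(3 + 821762))) - 1996483 = (1105841799224/1077973 - 484712/(641*821765)) - 1996483 = (1105841799224/1077973 - 484712/526751365) - 1996483 = 582503676692791491984/567823749183145 - 1996483 = -551146785547621387051/567823749183145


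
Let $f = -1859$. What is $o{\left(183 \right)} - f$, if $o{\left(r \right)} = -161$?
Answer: $1698$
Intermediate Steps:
$o{\left(183 \right)} - f = -161 - -1859 = -161 + 1859 = 1698$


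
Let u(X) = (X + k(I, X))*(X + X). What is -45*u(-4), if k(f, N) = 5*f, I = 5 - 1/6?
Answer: 7260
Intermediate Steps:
I = 29/6 (I = 5 - 1/6 = 5 - 1*⅙ = 5 - ⅙ = 29/6 ≈ 4.8333)
u(X) = 2*X*(145/6 + X) (u(X) = (X + 5*(29/6))*(X + X) = (X + 145/6)*(2*X) = (145/6 + X)*(2*X) = 2*X*(145/6 + X))
-45*u(-4) = -15*(-4)*(145 + 6*(-4)) = -15*(-4)*(145 - 24) = -15*(-4)*121 = -45*(-484/3) = 7260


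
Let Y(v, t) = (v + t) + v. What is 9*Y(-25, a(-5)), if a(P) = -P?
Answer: -405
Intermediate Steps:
Y(v, t) = t + 2*v (Y(v, t) = (t + v) + v = t + 2*v)
9*Y(-25, a(-5)) = 9*(-1*(-5) + 2*(-25)) = 9*(5 - 50) = 9*(-45) = -405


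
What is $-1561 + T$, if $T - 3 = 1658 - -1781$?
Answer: $1881$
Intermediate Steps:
$T = 3442$ ($T = 3 + \left(1658 - -1781\right) = 3 + \left(1658 + 1781\right) = 3 + 3439 = 3442$)
$-1561 + T = -1561 + 3442 = 1881$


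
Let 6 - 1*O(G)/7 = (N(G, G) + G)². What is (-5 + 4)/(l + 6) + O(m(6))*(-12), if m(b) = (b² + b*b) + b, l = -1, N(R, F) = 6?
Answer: 2960999/5 ≈ 5.9220e+5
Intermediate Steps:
m(b) = b + 2*b² (m(b) = (b² + b²) + b = 2*b² + b = b + 2*b²)
O(G) = 42 - 7*(6 + G)²
(-5 + 4)/(l + 6) + O(m(6))*(-12) = (-5 + 4)/(-1 + 6) + (42 - 7*(6 + 6*(1 + 2*6))²)*(-12) = -1/5 + (42 - 7*(6 + 6*(1 + 12))²)*(-12) = -1*⅕ + (42 - 7*(6 + 6*13)²)*(-12) = -⅕ + (42 - 7*(6 + 78)²)*(-12) = -⅕ + (42 - 7*84²)*(-12) = -⅕ + (42 - 7*7056)*(-12) = -⅕ + (42 - 49392)*(-12) = -⅕ - 49350*(-12) = -⅕ + 592200 = 2960999/5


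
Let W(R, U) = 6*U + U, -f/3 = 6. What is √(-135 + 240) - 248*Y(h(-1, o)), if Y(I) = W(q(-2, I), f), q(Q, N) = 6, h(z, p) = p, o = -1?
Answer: 31248 + √105 ≈ 31258.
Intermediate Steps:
f = -18 (f = -3*6 = -18)
W(R, U) = 7*U
Y(I) = -126 (Y(I) = 7*(-18) = -126)
√(-135 + 240) - 248*Y(h(-1, o)) = √(-135 + 240) - 248*(-126) = √105 + 31248 = 31248 + √105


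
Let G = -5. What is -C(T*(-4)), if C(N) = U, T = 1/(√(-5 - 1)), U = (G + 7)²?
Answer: -4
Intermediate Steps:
U = 4 (U = (-5 + 7)² = 2² = 4)
T = -I*√6/6 (T = 1/(√(-6)) = 1/(I*√6) = -I*√6/6 ≈ -0.40825*I)
C(N) = 4
-C(T*(-4)) = -1*4 = -4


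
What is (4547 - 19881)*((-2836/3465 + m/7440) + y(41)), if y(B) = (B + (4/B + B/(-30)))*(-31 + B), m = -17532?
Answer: -118032505571/19530 ≈ -6.0436e+6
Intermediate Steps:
y(B) = (-31 + B)*(4/B + 29*B/30) (y(B) = (B + (4/B + B*(-1/30)))*(-31 + B) = (B + (4/B - B/30))*(-31 + B) = (4/B + 29*B/30)*(-31 + B) = (-31 + B)*(4/B + 29*B/30))
(4547 - 19881)*((-2836/3465 + m/7440) + y(41)) = (4547 - 19881)*((-2836/3465 - 17532/7440) + (1/30)*(-3720 + 41*(120 - 899*41 + 29*41²))/41) = -15334*((-2836*1/3465 - 17532*1/7440) + (1/30)*(1/41)*(-3720 + 41*(120 - 36859 + 29*1681))) = -15334*((-2836/3465 - 1461/620) + (1/30)*(1/41)*(-3720 + 41*(120 - 36859 + 48749))) = -15334*(-1364137/429660 + (1/30)*(1/41)*(-3720 + 41*12010)) = -15334*(-1364137/429660 + (1/30)*(1/41)*(-3720 + 492410)) = -15334*(-1364137/429660 + (1/30)*(1/41)*488690) = -15334*(-1364137/429660 + 48869/123) = -15334*6943088563/17616060 = -118032505571/19530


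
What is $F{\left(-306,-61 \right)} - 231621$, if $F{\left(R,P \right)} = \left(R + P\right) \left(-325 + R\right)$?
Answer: $-44$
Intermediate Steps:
$F{\left(R,P \right)} = \left(-325 + R\right) \left(P + R\right)$ ($F{\left(R,P \right)} = \left(P + R\right) \left(-325 + R\right) = \left(-325 + R\right) \left(P + R\right)$)
$F{\left(-306,-61 \right)} - 231621 = \left(\left(-306\right)^{2} - -19825 - -99450 - -18666\right) - 231621 = \left(93636 + 19825 + 99450 + 18666\right) - 231621 = 231577 - 231621 = -44$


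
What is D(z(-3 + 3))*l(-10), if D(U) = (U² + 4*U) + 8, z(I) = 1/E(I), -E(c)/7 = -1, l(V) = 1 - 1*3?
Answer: -842/49 ≈ -17.184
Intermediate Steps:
l(V) = -2 (l(V) = 1 - 3 = -2)
E(c) = 7 (E(c) = -7*(-1) = 7)
z(I) = ⅐ (z(I) = 1/7 = ⅐)
D(U) = 8 + U² + 4*U
D(z(-3 + 3))*l(-10) = (8 + (⅐)² + 4*(⅐))*(-2) = (8 + 1/49 + 4/7)*(-2) = (421/49)*(-2) = -842/49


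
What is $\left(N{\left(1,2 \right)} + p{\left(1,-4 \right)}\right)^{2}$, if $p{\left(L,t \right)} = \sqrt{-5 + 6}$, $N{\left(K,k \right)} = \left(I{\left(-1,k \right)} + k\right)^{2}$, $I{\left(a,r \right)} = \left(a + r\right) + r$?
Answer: $676$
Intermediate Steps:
$I{\left(a,r \right)} = a + 2 r$
$N{\left(K,k \right)} = \left(-1 + 3 k\right)^{2}$ ($N{\left(K,k \right)} = \left(\left(-1 + 2 k\right) + k\right)^{2} = \left(-1 + 3 k\right)^{2}$)
$p{\left(L,t \right)} = 1$ ($p{\left(L,t \right)} = \sqrt{1} = 1$)
$\left(N{\left(1,2 \right)} + p{\left(1,-4 \right)}\right)^{2} = \left(\left(-1 + 3 \cdot 2\right)^{2} + 1\right)^{2} = \left(\left(-1 + 6\right)^{2} + 1\right)^{2} = \left(5^{2} + 1\right)^{2} = \left(25 + 1\right)^{2} = 26^{2} = 676$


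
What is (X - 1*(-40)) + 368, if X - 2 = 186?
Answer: 596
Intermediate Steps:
X = 188 (X = 2 + 186 = 188)
(X - 1*(-40)) + 368 = (188 - 1*(-40)) + 368 = (188 + 40) + 368 = 228 + 368 = 596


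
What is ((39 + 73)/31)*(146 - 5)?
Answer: 15792/31 ≈ 509.42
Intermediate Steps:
((39 + 73)/31)*(146 - 5) = (112*(1/31))*141 = (112/31)*141 = 15792/31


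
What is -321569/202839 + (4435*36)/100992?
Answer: -7551809/1707093024 ≈ -0.0044238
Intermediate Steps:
-321569/202839 + (4435*36)/100992 = -321569*1/202839 + 159660*(1/100992) = -321569/202839 + 13305/8416 = -7551809/1707093024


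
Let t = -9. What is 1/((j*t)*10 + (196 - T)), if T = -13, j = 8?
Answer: -1/511 ≈ -0.0019569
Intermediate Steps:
1/((j*t)*10 + (196 - T)) = 1/((8*(-9))*10 + (196 - 1*(-13))) = 1/(-72*10 + (196 + 13)) = 1/(-720 + 209) = 1/(-511) = -1/511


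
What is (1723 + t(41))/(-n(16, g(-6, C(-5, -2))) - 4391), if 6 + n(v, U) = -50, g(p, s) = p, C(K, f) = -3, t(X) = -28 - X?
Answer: -1654/4335 ≈ -0.38155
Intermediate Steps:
n(v, U) = -56 (n(v, U) = -6 - 50 = -56)
(1723 + t(41))/(-n(16, g(-6, C(-5, -2))) - 4391) = (1723 + (-28 - 1*41))/(-1*(-56) - 4391) = (1723 + (-28 - 41))/(56 - 4391) = (1723 - 69)/(-4335) = 1654*(-1/4335) = -1654/4335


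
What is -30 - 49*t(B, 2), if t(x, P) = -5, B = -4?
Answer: 215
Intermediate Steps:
-30 - 49*t(B, 2) = -30 - 49*(-5) = -30 + 245 = 215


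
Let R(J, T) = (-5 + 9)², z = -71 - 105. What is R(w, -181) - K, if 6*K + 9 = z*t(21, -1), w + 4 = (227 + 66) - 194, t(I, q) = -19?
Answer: -3239/6 ≈ -539.83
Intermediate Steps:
z = -176
w = 95 (w = -4 + ((227 + 66) - 194) = -4 + (293 - 194) = -4 + 99 = 95)
R(J, T) = 16 (R(J, T) = 4² = 16)
K = 3335/6 (K = -3/2 + (-176*(-19))/6 = -3/2 + (⅙)*3344 = -3/2 + 1672/3 = 3335/6 ≈ 555.83)
R(w, -181) - K = 16 - 1*3335/6 = 16 - 3335/6 = -3239/6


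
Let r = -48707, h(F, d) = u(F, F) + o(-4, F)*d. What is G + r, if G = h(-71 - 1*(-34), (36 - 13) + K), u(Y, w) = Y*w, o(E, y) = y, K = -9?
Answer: -47856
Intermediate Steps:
h(F, d) = F² + F*d (h(F, d) = F*F + F*d = F² + F*d)
G = 851 (G = (-71 - 1*(-34))*((-71 - 1*(-34)) + ((36 - 13) - 9)) = (-71 + 34)*((-71 + 34) + (23 - 9)) = -37*(-37 + 14) = -37*(-23) = 851)
G + r = 851 - 48707 = -47856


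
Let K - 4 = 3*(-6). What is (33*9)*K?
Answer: -4158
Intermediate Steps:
K = -14 (K = 4 + 3*(-6) = 4 - 18 = -14)
(33*9)*K = (33*9)*(-14) = 297*(-14) = -4158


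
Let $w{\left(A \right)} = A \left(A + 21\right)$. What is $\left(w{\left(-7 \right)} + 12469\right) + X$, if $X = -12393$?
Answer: $-22$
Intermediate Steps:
$w{\left(A \right)} = A \left(21 + A\right)$
$\left(w{\left(-7 \right)} + 12469\right) + X = \left(- 7 \left(21 - 7\right) + 12469\right) - 12393 = \left(\left(-7\right) 14 + 12469\right) - 12393 = \left(-98 + 12469\right) - 12393 = 12371 - 12393 = -22$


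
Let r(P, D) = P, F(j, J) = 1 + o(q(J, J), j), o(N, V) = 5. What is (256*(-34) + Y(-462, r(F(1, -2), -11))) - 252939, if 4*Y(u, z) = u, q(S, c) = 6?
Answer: -523517/2 ≈ -2.6176e+5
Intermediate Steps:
F(j, J) = 6 (F(j, J) = 1 + 5 = 6)
Y(u, z) = u/4
(256*(-34) + Y(-462, r(F(1, -2), -11))) - 252939 = (256*(-34) + (1/4)*(-462)) - 252939 = (-8704 - 231/2) - 252939 = -17639/2 - 252939 = -523517/2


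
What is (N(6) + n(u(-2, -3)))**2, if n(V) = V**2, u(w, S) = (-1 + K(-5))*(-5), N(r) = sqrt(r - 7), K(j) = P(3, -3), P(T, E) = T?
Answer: (100 + I)**2 ≈ 9999.0 + 200.0*I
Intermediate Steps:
K(j) = 3
N(r) = sqrt(-7 + r)
u(w, S) = -10 (u(w, S) = (-1 + 3)*(-5) = 2*(-5) = -10)
(N(6) + n(u(-2, -3)))**2 = (sqrt(-7 + 6) + (-10)**2)**2 = (sqrt(-1) + 100)**2 = (I + 100)**2 = (100 + I)**2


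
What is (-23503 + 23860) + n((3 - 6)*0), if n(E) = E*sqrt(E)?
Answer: 357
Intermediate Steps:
n(E) = E**(3/2)
(-23503 + 23860) + n((3 - 6)*0) = (-23503 + 23860) + ((3 - 6)*0)**(3/2) = 357 + (-3*0)**(3/2) = 357 + 0**(3/2) = 357 + 0 = 357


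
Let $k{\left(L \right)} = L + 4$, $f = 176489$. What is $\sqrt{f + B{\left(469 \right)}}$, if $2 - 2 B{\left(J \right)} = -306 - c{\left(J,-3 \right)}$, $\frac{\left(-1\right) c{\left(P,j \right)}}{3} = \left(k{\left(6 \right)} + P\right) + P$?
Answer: $3 \sqrt{19469} \approx 418.59$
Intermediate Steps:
$k{\left(L \right)} = 4 + L$
$c{\left(P,j \right)} = -30 - 6 P$ ($c{\left(P,j \right)} = - 3 \left(\left(\left(4 + 6\right) + P\right) + P\right) = - 3 \left(\left(10 + P\right) + P\right) = - 3 \left(10 + 2 P\right) = -30 - 6 P$)
$B{\left(J \right)} = 139 - 3 J$ ($B{\left(J \right)} = 1 - \frac{-306 - \left(-30 - 6 J\right)}{2} = 1 - \frac{-306 + \left(30 + 6 J\right)}{2} = 1 - \frac{-276 + 6 J}{2} = 1 - \left(-138 + 3 J\right) = 139 - 3 J$)
$\sqrt{f + B{\left(469 \right)}} = \sqrt{176489 + \left(139 - 1407\right)} = \sqrt{176489 - 1268} = \sqrt{175221} = 3 \sqrt{19469}$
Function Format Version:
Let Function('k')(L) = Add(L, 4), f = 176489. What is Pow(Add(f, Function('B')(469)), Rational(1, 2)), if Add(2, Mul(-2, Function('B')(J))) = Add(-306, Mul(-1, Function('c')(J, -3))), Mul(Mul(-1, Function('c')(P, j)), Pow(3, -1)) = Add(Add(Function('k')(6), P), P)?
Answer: Mul(3, Pow(19469, Rational(1, 2))) ≈ 418.59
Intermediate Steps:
Function('k')(L) = Add(4, L)
Function('c')(P, j) = Add(-30, Mul(-6, P)) (Function('c')(P, j) = Mul(-3, Add(Add(Add(4, 6), P), P)) = Mul(-3, Add(Add(10, P), P)) = Mul(-3, Add(10, Mul(2, P))) = Add(-30, Mul(-6, P)))
Function('B')(J) = Add(139, Mul(-3, J)) (Function('B')(J) = Add(1, Mul(Rational(-1, 2), Add(-306, Mul(-1, Add(-30, Mul(-6, J)))))) = Add(1, Mul(Rational(-1, 2), Add(-306, Add(30, Mul(6, J))))) = Add(1, Mul(Rational(-1, 2), Add(-276, Mul(6, J)))) = Add(1, Add(138, Mul(-3, J))) = Add(139, Mul(-3, J)))
Pow(Add(f, Function('B')(469)), Rational(1, 2)) = Pow(Add(176489, Add(139, Mul(-3, 469))), Rational(1, 2)) = Pow(Add(176489, Add(139, -1407)), Rational(1, 2)) = Pow(Add(176489, -1268), Rational(1, 2)) = Pow(175221, Rational(1, 2)) = Mul(3, Pow(19469, Rational(1, 2)))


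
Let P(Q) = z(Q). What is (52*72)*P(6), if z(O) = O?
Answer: 22464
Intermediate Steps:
P(Q) = Q
(52*72)*P(6) = (52*72)*6 = 3744*6 = 22464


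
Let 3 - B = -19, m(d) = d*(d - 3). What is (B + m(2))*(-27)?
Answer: -540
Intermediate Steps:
m(d) = d*(-3 + d)
B = 22 (B = 3 - 1*(-19) = 3 + 19 = 22)
(B + m(2))*(-27) = (22 + 2*(-3 + 2))*(-27) = (22 + 2*(-1))*(-27) = (22 - 2)*(-27) = 20*(-27) = -540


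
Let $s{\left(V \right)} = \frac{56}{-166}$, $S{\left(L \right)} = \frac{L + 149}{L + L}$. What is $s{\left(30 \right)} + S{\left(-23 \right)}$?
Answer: $- \frac{5873}{1909} \approx -3.0765$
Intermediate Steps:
$S{\left(L \right)} = \frac{149 + L}{2 L}$
$s{\left(V \right)} = - \frac{28}{83}$ ($s{\left(V \right)} = 56 \left(- \frac{1}{166}\right) = - \frac{28}{83}$)
$s{\left(30 \right)} + S{\left(-23 \right)} = - \frac{28}{83} + \frac{149 - 23}{2 \left(-23\right)} = - \frac{28}{83} + \frac{1}{2} \left(- \frac{1}{23}\right) 126 = - \frac{28}{83} - \frac{63}{23} = - \frac{5873}{1909}$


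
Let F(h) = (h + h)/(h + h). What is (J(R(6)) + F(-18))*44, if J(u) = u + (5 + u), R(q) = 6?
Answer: 792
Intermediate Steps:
J(u) = 5 + 2*u
F(h) = 1 (F(h) = (2*h)/((2*h)) = (2*h)*(1/(2*h)) = 1)
(J(R(6)) + F(-18))*44 = ((5 + 2*6) + 1)*44 = ((5 + 12) + 1)*44 = (17 + 1)*44 = 18*44 = 792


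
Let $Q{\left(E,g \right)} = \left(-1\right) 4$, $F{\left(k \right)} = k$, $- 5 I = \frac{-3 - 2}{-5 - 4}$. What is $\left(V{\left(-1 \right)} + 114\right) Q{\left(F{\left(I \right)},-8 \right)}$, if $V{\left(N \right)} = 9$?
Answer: $-492$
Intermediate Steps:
$I = - \frac{1}{9}$ ($I = - \frac{\left(-3 - 2\right) \frac{1}{-5 - 4}}{5} = - \frac{\left(-5\right) \frac{1}{-9}}{5} = - \frac{\left(-5\right) \left(- \frac{1}{9}\right)}{5} = \left(- \frac{1}{5}\right) \frac{5}{9} = - \frac{1}{9} \approx -0.11111$)
$Q{\left(E,g \right)} = -4$
$\left(V{\left(-1 \right)} + 114\right) Q{\left(F{\left(I \right)},-8 \right)} = \left(9 + 114\right) \left(-4\right) = 123 \left(-4\right) = -492$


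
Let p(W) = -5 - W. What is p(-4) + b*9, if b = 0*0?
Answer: -1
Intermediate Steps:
b = 0
p(-4) + b*9 = (-5 - 1*(-4)) + 0*9 = (-5 + 4) + 0 = -1 + 0 = -1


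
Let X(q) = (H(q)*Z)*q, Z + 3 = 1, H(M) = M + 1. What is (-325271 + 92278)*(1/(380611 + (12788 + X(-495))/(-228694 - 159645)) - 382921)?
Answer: 13186993761922688428126/147806571401 ≈ 8.9218e+10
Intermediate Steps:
H(M) = 1 + M
Z = -2 (Z = -3 + 1 = -2)
X(q) = q*(-2 - 2*q) (X(q) = ((1 + q)*(-2))*q = (-2 - 2*q)*q = q*(-2 - 2*q))
(-325271 + 92278)*(1/(380611 + (12788 + X(-495))/(-228694 - 159645)) - 382921) = (-325271 + 92278)*(1/(380611 + (12788 - 2*(-495)*(1 - 495))/(-228694 - 159645)) - 382921) = -232993*(1/(380611 + (12788 - 2*(-495)*(-494))/(-388339)) - 382921) = -232993*(1/(380611 + (12788 - 489060)*(-1/388339)) - 382921) = -232993*(1/(380611 - 476272*(-1/388339)) - 382921) = -232993*(1/(380611 + 476272/388339) - 382921) = -232993*(1/(147806571401/388339) - 382921) = -232993*(388339/147806571401 - 382921) = -232993*(-56598240127053982/147806571401) = 13186993761922688428126/147806571401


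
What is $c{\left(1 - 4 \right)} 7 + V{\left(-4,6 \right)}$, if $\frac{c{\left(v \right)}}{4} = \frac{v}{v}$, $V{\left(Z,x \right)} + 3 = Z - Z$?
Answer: $25$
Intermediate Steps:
$V{\left(Z,x \right)} = -3$ ($V{\left(Z,x \right)} = -3 + \left(Z - Z\right) = -3 + 0 = -3$)
$c{\left(v \right)} = 4$ ($c{\left(v \right)} = 4 \frac{v}{v} = 4 \cdot 1 = 4$)
$c{\left(1 - 4 \right)} 7 + V{\left(-4,6 \right)} = 4 \cdot 7 - 3 = 28 - 3 = 25$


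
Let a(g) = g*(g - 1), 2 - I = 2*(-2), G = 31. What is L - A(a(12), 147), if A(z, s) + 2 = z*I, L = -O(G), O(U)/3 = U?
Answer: -883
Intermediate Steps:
O(U) = 3*U
I = 6 (I = 2 - 2*(-2) = 2 - 1*(-4) = 2 + 4 = 6)
a(g) = g*(-1 + g)
L = -93 (L = -3*31 = -1*93 = -93)
A(z, s) = -2 + 6*z (A(z, s) = -2 + z*6 = -2 + 6*z)
L - A(a(12), 147) = -93 - (-2 + 6*(12*(-1 + 12))) = -93 - (-2 + 6*(12*11)) = -93 - (-2 + 6*132) = -93 - (-2 + 792) = -93 - 1*790 = -93 - 790 = -883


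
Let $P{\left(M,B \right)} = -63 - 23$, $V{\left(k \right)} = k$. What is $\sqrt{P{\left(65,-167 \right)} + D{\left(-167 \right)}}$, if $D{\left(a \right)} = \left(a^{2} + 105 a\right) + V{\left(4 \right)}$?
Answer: $4 \sqrt{642} \approx 101.35$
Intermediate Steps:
$P{\left(M,B \right)} = -86$ ($P{\left(M,B \right)} = -63 - 23 = -86$)
$D{\left(a \right)} = 4 + a^{2} + 105 a$ ($D{\left(a \right)} = \left(a^{2} + 105 a\right) + 4 = 4 + a^{2} + 105 a$)
$\sqrt{P{\left(65,-167 \right)} + D{\left(-167 \right)}} = \sqrt{-86 + \left(4 + \left(-167\right)^{2} + 105 \left(-167\right)\right)} = \sqrt{-86 + \left(4 + 27889 - 17535\right)} = \sqrt{-86 + 10358} = \sqrt{10272} = 4 \sqrt{642}$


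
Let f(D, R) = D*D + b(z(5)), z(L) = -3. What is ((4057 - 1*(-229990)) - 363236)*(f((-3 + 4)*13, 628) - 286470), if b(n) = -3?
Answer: 36987327456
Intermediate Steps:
f(D, R) = -3 + D² (f(D, R) = D*D - 3 = D² - 3 = -3 + D²)
((4057 - 1*(-229990)) - 363236)*(f((-3 + 4)*13, 628) - 286470) = ((4057 - 1*(-229990)) - 363236)*((-3 + ((-3 + 4)*13)²) - 286470) = ((4057 + 229990) - 363236)*((-3 + (1*13)²) - 286470) = (234047 - 363236)*((-3 + 13²) - 286470) = -129189*((-3 + 169) - 286470) = -129189*(166 - 286470) = -129189*(-286304) = 36987327456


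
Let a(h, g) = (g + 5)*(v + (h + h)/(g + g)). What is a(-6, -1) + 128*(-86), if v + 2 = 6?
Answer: -10968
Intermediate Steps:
v = 4 (v = -2 + 6 = 4)
a(h, g) = (4 + h/g)*(5 + g) (a(h, g) = (g + 5)*(4 + (h + h)/(g + g)) = (5 + g)*(4 + (2*h)/((2*g))) = (5 + g)*(4 + (2*h)*(1/(2*g))) = (5 + g)*(4 + h/g) = (4 + h/g)*(5 + g))
a(-6, -1) + 128*(-86) = (20 - 6 + 4*(-1) + 5*(-6)/(-1)) + 128*(-86) = (20 - 6 - 4 + 5*(-6)*(-1)) - 11008 = (20 - 6 - 4 + 30) - 11008 = 40 - 11008 = -10968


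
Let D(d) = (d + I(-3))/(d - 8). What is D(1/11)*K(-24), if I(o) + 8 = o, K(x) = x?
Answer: -960/29 ≈ -33.103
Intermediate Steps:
I(o) = -8 + o
D(d) = (-11 + d)/(-8 + d) (D(d) = (d + (-8 - 3))/(d - 8) = (d - 11)/(-8 + d) = (-11 + d)/(-8 + d))
D(1/11)*K(-24) = ((-11 + 1/11)/(-8 + 1/11))*(-24) = (-120/11/(-87/11))*(-24) = -11/87*(-120/11)*(-24) = (40/29)*(-24) = -960/29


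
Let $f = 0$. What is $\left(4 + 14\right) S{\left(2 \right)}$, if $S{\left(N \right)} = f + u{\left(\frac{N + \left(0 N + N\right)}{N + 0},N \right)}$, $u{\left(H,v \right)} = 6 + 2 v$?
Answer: $180$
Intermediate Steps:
$S{\left(N \right)} = 6 + 2 N$ ($S{\left(N \right)} = 0 + \left(6 + 2 N\right) = 6 + 2 N$)
$\left(4 + 14\right) S{\left(2 \right)} = \left(4 + 14\right) \left(6 + 2 \cdot 2\right) = 18 \left(6 + 4\right) = 18 \cdot 10 = 180$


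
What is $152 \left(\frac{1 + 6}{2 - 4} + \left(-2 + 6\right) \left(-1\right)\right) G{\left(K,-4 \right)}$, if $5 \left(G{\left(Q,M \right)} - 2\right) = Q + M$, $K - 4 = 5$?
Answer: $-3420$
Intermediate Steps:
$K = 9$ ($K = 4 + 5 = 9$)
$G{\left(Q,M \right)} = 2 + \frac{M}{5} + \frac{Q}{5}$ ($G{\left(Q,M \right)} = 2 + \frac{Q + M}{5} = 2 + \frac{M + Q}{5} = 2 + \left(\frac{M}{5} + \frac{Q}{5}\right) = 2 + \frac{M}{5} + \frac{Q}{5}$)
$152 \left(\frac{1 + 6}{2 - 4} + \left(-2 + 6\right) \left(-1\right)\right) G{\left(K,-4 \right)} = 152 \left(\frac{1 + 6}{2 - 4} + \left(-2 + 6\right) \left(-1\right)\right) \left(2 + \frac{1}{5} \left(-4\right) + \frac{1}{5} \cdot 9\right) = 152 \left(\frac{7}{-2} + 4 \left(-1\right)\right) \left(2 - \frac{4}{5} + \frac{9}{5}\right) = 152 \left(7 \left(- \frac{1}{2}\right) - 4\right) 3 = 152 \left(- \frac{7}{2} - 4\right) 3 = 152 \left(\left(- \frac{15}{2}\right) 3\right) = 152 \left(- \frac{45}{2}\right) = -3420$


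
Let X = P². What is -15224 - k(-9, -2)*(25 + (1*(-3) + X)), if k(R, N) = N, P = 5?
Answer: -15130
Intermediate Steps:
X = 25 (X = 5² = 25)
-15224 - k(-9, -2)*(25 + (1*(-3) + X)) = -15224 - (-2)*(25 + (1*(-3) + 25)) = -15224 - (-2)*(25 + (-3 + 25)) = -15224 - (-2)*(25 + 22) = -15224 - (-2)*47 = -15224 - 1*(-94) = -15224 + 94 = -15130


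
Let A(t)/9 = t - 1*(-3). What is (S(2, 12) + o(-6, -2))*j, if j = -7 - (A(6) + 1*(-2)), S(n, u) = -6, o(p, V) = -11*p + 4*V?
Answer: -4472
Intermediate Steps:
A(t) = 27 + 9*t (A(t) = 9*(t - 1*(-3)) = 9*(t + 3) = 9*(3 + t) = 27 + 9*t)
j = -86 (j = -7 - ((27 + 9*6) + 1*(-2)) = -7 - ((27 + 54) - 2) = -7 - (81 - 2) = -7 - 1*79 = -7 - 79 = -86)
(S(2, 12) + o(-6, -2))*j = (-6 + (-11*(-6) + 4*(-2)))*(-86) = (-6 + (66 - 8))*(-86) = (-6 + 58)*(-86) = 52*(-86) = -4472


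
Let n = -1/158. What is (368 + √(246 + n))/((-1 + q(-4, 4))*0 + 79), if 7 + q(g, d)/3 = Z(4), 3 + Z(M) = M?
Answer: 368/79 + √6140986/12482 ≈ 4.8568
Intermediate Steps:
Z(M) = -3 + M
q(g, d) = -18 (q(g, d) = -21 + 3*(-3 + 4) = -21 + 3*1 = -21 + 3 = -18)
n = -1/158 (n = -1*1/158 = -1/158 ≈ -0.0063291)
(368 + √(246 + n))/((-1 + q(-4, 4))*0 + 79) = (368 + √(246 - 1/158))/((-1 - 18)*0 + 79) = (368 + √(38867/158))/(-19*0 + 79) = (368 + √6140986/158)/(0 + 79) = (368 + √6140986/158)/79 = (368 + √6140986/158)*(1/79) = 368/79 + √6140986/12482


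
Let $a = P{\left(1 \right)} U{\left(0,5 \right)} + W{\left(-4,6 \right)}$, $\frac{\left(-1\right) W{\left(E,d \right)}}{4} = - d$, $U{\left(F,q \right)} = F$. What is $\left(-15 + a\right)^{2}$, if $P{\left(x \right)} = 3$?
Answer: $81$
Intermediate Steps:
$W{\left(E,d \right)} = 4 d$ ($W{\left(E,d \right)} = - 4 \left(- d\right) = 4 d$)
$a = 24$ ($a = 3 \cdot 0 + 4 \cdot 6 = 0 + 24 = 24$)
$\left(-15 + a\right)^{2} = \left(-15 + 24\right)^{2} = 9^{2} = 81$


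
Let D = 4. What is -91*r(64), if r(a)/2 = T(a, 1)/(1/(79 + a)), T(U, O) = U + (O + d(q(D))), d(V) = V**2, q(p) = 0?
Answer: -1691690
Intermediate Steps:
T(U, O) = O + U (T(U, O) = U + (O + 0**2) = U + (O + 0) = U + O = O + U)
r(a) = 2*(1 + a)*(79 + a) (r(a) = 2*((1 + a)/(1/(79 + a))) = 2*((1 + a)*(79 + a)) = 2*(1 + a)*(79 + a))
-91*r(64) = -182*(1 + 64)*(79 + 64) = -182*65*143 = -91*18590 = -1691690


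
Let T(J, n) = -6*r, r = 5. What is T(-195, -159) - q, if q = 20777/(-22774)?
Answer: -662443/22774 ≈ -29.088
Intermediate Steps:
T(J, n) = -30 (T(J, n) = -6*5 = -30)
q = -20777/22774 (q = 20777*(-1/22774) = -20777/22774 ≈ -0.91231)
T(-195, -159) - q = -30 - 1*(-20777/22774) = -30 + 20777/22774 = -662443/22774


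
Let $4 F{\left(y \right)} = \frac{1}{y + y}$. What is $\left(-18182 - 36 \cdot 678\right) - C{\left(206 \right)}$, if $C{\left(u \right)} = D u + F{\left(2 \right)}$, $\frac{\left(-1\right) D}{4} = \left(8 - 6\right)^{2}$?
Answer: $- \frac{628705}{16} \approx -39294.0$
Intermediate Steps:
$F{\left(y \right)} = \frac{1}{8 y}$ ($F{\left(y \right)} = \frac{1}{4 \left(y + y\right)} = \frac{1}{4 \cdot 2 y} = \frac{\frac{1}{2} \frac{1}{y}}{4} = \frac{1}{8 y}$)
$D = -16$ ($D = - 4 \left(8 - 6\right)^{2} = - 4 \cdot 2^{2} = \left(-4\right) 4 = -16$)
$C{\left(u \right)} = \frac{1}{16} - 16 u$ ($C{\left(u \right)} = - 16 u + \frac{1}{8 \cdot 2} = - 16 u + \frac{1}{8} \cdot \frac{1}{2} = - 16 u + \frac{1}{16} = \frac{1}{16} - 16 u$)
$\left(-18182 - 36 \cdot 678\right) - C{\left(206 \right)} = \left(-18182 - 36 \cdot 678\right) - \left(\frac{1}{16} - 3296\right) = \left(-18182 - 24408\right) - \left(\frac{1}{16} - 3296\right) = \left(-18182 - 24408\right) - - \frac{52735}{16} = -42590 + \frac{52735}{16} = - \frac{628705}{16}$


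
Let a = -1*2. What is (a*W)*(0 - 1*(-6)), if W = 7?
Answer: -84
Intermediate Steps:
a = -2
(a*W)*(0 - 1*(-6)) = (-2*7)*(0 - 1*(-6)) = -14*(0 + 6) = -14*6 = -84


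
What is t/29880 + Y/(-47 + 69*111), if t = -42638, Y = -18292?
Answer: -108890677/28430820 ≈ -3.8300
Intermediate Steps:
t/29880 + Y/(-47 + 69*111) = -42638/29880 - 18292/(-47 + 69*111) = -42638*1/29880 - 18292/(-47 + 7659) = -21319/14940 - 18292/7612 = -21319/14940 - 18292*1/7612 = -21319/14940 - 4573/1903 = -108890677/28430820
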